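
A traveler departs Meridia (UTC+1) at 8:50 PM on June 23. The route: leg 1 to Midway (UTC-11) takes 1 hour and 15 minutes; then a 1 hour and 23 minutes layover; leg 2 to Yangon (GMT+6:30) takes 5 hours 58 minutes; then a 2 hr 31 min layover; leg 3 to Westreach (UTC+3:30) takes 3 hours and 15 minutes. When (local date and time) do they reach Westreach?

Convert departure to UTC: 8:50 PM − 1:00 = 7:50 PM UTC on Jun 23.
Add 1 hour 15 minutes leg 1 → 9:05 PM UTC.
Add 1 hour 23 minutes layover in Midway → 10:28 PM UTC.
Add 5 hours and 58 minutes leg 2 → 4:26 AM UTC (Jun 24).
Add 2 hours and 31 minutes layover in Yangon → 6:57 AM UTC.
Add 3 hours 15 minutes leg 3 → 10:12 AM UTC.
Westreach is UTC+3:30, so local arrival = 10:12 AM + 3:30 = 1:42 PM on Jun 24.

1:42 PM on June 24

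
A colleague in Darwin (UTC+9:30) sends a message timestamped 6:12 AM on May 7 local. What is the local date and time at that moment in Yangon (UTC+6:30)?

3:12 AM on May 7

Yangon is 3:00 behind Darwin.
Shift by the zone difference: 6:12 AM − 3:00 = 3:12 AM on May 7 in Yangon.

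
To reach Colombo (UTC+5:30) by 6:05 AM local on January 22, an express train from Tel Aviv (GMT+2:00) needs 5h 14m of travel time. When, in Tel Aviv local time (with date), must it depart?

9:21 PM on January 21

Target arrival in UTC: 6:05 AM − 5:30 = 12:35 AM on Jan 22.
Subtract 5 hours 14 minutes → departure 7:21 PM UTC on Jan 21.
Tel Aviv is UTC+2:00: 7:21 PM + 2:00 = 9:21 PM on Jan 21.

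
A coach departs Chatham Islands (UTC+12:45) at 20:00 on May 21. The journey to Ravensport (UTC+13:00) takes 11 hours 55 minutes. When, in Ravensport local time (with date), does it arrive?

08:10 on May 22

Convert departure to UTC: 20:00 − 12:45 = 07:15 UTC on May 21.
Add 11 hours and 55 minutes travel time → 19:10 UTC.
Ravensport is UTC+13:00, so local arrival = 19:10 + 13:00 = 08:10 on May 22.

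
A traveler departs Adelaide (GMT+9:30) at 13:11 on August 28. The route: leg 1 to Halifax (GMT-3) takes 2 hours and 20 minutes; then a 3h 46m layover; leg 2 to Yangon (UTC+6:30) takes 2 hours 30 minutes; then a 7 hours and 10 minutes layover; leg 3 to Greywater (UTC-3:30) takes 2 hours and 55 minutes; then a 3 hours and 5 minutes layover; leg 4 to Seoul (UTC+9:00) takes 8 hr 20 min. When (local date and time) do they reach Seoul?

18:47 on Aug 29

Convert departure to UTC: 13:11 − 9:30 = 03:41 UTC on Aug 28.
Add 2 hours 20 minutes leg 1 → 06:01 UTC.
Add 3 hours 46 minutes layover in Halifax → 09:47 UTC.
Add 2 hours 30 minutes leg 2 → 12:17 UTC.
Add 7 hours 10 minutes layover in Yangon → 19:27 UTC.
Add 2 hours and 55 minutes leg 3 → 22:22 UTC.
Add 3 hours and 5 minutes layover in Greywater → 01:27 UTC (Aug 29).
Add 8 hours 20 minutes leg 4 → 09:47 UTC.
Seoul is UTC+9:00, so local arrival = 09:47 + 9:00 = 18:47 on Aug 29.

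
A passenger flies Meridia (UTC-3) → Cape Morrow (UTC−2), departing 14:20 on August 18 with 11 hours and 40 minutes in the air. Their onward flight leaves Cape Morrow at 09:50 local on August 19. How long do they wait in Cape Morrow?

6 hours 50 minutes

Convert departure to UTC: 14:20 + 3:00 = 17:20 UTC on Aug 18.
Add 11 hours 40 minutes flight time → 05:00 UTC (Aug 19).
Cape Morrow is UTC−2:00, so local arrival = 05:00 − 2:00 = 03:00 on Aug 19.
Layover = 09:50 − 03:00 = 6 hours 50 minutes.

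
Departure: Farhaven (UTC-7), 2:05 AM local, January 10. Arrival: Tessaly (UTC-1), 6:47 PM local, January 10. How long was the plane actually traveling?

10 hours 42 minutes

Tessaly is 6:00 ahead of Farhaven.
Clock-face elapsed time (ignoring zones) is 16 hours 42 minutes.
Actual elapsed = 16 hours 42 minutes − 6:00 = 10 hours 42 minutes.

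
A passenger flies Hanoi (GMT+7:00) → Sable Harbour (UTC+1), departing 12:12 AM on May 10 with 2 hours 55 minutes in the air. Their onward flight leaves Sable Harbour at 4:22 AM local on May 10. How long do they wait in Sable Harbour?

Convert departure to UTC: 12:12 AM − 7:00 = 5:12 PM UTC on May 9.
Add 2 hours 55 minutes flight time → 8:07 PM UTC.
Sable Harbour is UTC+1:00, so local arrival = 8:07 PM + 1:00 = 9:07 PM on May 9.
Layover = 4:22 AM − 9:07 PM (+1 day) = 7 hours 15 minutes.

7 hours 15 minutes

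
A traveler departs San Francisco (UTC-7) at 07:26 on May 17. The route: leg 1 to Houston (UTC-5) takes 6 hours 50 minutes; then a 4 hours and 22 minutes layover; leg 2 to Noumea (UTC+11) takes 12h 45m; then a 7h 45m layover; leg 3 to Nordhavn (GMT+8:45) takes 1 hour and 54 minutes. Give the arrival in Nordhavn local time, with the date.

Convert departure to UTC: 07:26 + 7:00 = 14:26 UTC on May 17.
Add 6 hours 50 minutes leg 1 → 21:16 UTC.
Add 4 hours and 22 minutes layover in Houston → 01:38 UTC (May 18).
Add 12 hours and 45 minutes leg 2 → 14:23 UTC.
Add 7 hours and 45 minutes layover in Noumea → 22:08 UTC.
Add 1 hour 54 minutes leg 3 → 00:02 UTC (May 19).
Nordhavn is UTC+8:45, so local arrival = 00:02 + 8:45 = 08:47 on May 19.

08:47 on May 19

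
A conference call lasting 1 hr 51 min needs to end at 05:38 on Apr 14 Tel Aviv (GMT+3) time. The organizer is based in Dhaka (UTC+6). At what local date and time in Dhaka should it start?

06:47 on Apr 14

Target end time in UTC: 05:38 − 3:00 = 02:38 on Apr 14.
Subtract 1 hour 51 minutes → start 00:47 UTC on Apr 14.
Dhaka is UTC+6:00: 00:47 + 6:00 = 06:47 on Apr 14.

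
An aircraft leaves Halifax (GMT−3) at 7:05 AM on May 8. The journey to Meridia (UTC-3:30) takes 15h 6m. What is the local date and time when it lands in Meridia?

Convert departure to UTC: 7:05 AM + 3:00 = 10:05 AM UTC on May 8.
Add 15 hours 6 minutes travel time → 1:11 AM UTC (May 9).
Meridia is UTC−3:30, so local arrival = 1:11 AM − 3:30 = 9:41 PM on May 8.

9:41 PM on May 8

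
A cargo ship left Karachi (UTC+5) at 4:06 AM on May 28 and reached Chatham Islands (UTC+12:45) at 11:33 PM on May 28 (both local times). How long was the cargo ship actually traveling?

Departure in UTC: 4:06 AM − 5:00 = 11:06 PM on May 27.
Arrival in UTC: 11:33 PM − 12:45 = 10:48 AM on May 28.
Elapsed = 10:48 AM − 11:06 PM (+1 day) = 11 hours 42 minutes.

11 hours 42 minutes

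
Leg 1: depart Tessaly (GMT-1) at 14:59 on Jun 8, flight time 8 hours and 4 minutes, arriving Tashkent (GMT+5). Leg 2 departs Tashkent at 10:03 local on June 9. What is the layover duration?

5 hours

Convert departure to UTC: 14:59 + 1:00 = 15:59 UTC on Jun 8.
Add 8 hours and 4 minutes flight time → 00:03 UTC (Jun 9).
Tashkent is UTC+5:00, so local arrival = 00:03 + 5:00 = 05:03 on Jun 9.
Layover = 10:03 − 05:03 = 5 hours.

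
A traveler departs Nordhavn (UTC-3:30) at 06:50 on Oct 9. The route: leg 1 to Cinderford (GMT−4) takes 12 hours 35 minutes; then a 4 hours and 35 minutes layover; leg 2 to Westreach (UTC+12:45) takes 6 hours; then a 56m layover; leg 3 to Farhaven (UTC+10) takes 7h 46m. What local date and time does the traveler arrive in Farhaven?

Convert departure to UTC: 06:50 + 3:30 = 10:20 UTC on Oct 9.
Add 12 hours and 35 minutes leg 1 → 22:55 UTC.
Add 4 hours 35 minutes layover in Cinderford → 03:30 UTC (Oct 10).
Add 6 hours leg 2 → 09:30 UTC.
Add 56 minutes layover in Westreach → 10:26 UTC.
Add 7 hours and 46 minutes leg 3 → 18:12 UTC.
Farhaven is UTC+10:00, so local arrival = 18:12 + 10:00 = 04:12 on Oct 11.

04:12 on Oct 11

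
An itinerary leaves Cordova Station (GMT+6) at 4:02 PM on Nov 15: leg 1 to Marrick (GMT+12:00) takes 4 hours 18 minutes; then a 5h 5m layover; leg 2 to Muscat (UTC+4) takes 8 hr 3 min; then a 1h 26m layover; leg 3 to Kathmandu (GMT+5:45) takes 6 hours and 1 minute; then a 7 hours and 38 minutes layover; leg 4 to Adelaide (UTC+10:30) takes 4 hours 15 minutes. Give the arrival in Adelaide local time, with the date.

9:18 AM on Nov 17

Convert departure to UTC: 4:02 PM − 6:00 = 10:02 AM UTC on Nov 15.
Add 4 hours 18 minutes leg 1 → 2:20 PM UTC.
Add 5 hours and 5 minutes layover in Marrick → 7:25 PM UTC.
Add 8 hours and 3 minutes leg 2 → 3:28 AM UTC (Nov 16).
Add 1 hour and 26 minutes layover in Muscat → 4:54 AM UTC.
Add 6 hours and 1 minute leg 3 → 10:55 AM UTC.
Add 7 hours 38 minutes layover in Kathmandu → 6:33 PM UTC.
Add 4 hours and 15 minutes leg 4 → 10:48 PM UTC.
Adelaide is UTC+10:30, so local arrival = 10:48 PM + 10:30 = 9:18 AM on Nov 17.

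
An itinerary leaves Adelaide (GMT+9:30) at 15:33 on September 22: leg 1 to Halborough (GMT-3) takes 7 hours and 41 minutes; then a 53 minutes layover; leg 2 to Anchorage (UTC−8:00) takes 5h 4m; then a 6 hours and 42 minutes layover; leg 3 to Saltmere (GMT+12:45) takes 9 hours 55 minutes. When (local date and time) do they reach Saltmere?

Convert departure to UTC: 15:33 − 9:30 = 06:03 UTC on Sep 22.
Add 7 hours 41 minutes leg 1 → 13:44 UTC.
Add 53 minutes layover in Halborough → 14:37 UTC.
Add 5 hours and 4 minutes leg 2 → 19:41 UTC.
Add 6 hours and 42 minutes layover in Anchorage → 02:23 UTC (Sep 23).
Add 9 hours and 55 minutes leg 3 → 12:18 UTC.
Saltmere is UTC+12:45, so local arrival = 12:18 + 12:45 = 01:03 on Sep 24.

01:03 on September 24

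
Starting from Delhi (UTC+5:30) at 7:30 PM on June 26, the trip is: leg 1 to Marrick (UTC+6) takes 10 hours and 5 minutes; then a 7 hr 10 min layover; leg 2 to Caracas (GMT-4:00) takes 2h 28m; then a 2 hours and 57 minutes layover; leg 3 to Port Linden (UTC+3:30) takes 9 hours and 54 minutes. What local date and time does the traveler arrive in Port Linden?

2:04 AM on June 28

Convert departure to UTC: 7:30 PM − 5:30 = 2:00 PM UTC on Jun 26.
Add 10 hours and 5 minutes leg 1 → 12:05 AM UTC (Jun 27).
Add 7 hours and 10 minutes layover in Marrick → 7:15 AM UTC.
Add 2 hours and 28 minutes leg 2 → 9:43 AM UTC.
Add 2 hours 57 minutes layover in Caracas → 12:40 PM UTC.
Add 9 hours 54 minutes leg 3 → 10:34 PM UTC.
Port Linden is UTC+3:30, so local arrival = 10:34 PM + 3:30 = 2:04 AM on Jun 28.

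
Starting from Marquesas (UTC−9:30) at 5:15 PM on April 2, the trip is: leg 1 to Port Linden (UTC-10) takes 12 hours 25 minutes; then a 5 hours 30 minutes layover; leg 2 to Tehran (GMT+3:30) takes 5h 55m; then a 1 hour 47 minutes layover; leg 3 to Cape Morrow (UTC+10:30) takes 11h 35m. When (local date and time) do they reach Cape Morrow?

Convert departure to UTC: 5:15 PM + 9:30 = 2:45 AM UTC on Apr 3.
Add 12 hours and 25 minutes leg 1 → 3:10 PM UTC.
Add 5 hours and 30 minutes layover in Port Linden → 8:40 PM UTC.
Add 5 hours and 55 minutes leg 2 → 2:35 AM UTC (Apr 4).
Add 1 hour 47 minutes layover in Tehran → 4:22 AM UTC.
Add 11 hours and 35 minutes leg 3 → 3:57 PM UTC.
Cape Morrow is UTC+10:30, so local arrival = 3:57 PM + 10:30 = 2:27 AM on Apr 5.

2:27 AM on April 5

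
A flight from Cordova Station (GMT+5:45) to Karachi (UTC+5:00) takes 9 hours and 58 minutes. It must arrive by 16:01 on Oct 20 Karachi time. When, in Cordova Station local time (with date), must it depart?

Target arrival in UTC: 16:01 − 5:00 = 11:01 on Oct 20.
Subtract 9 hours and 58 minutes → departure 01:03 UTC on Oct 20.
Cordova Station is UTC+5:45: 01:03 + 5:45 = 06:48 on Oct 20.

06:48 on October 20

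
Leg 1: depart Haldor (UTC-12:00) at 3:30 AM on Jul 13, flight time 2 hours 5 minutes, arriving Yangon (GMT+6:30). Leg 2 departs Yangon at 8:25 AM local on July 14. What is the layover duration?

8 hours 20 minutes

Convert departure to UTC: 3:30 AM + 12:00 = 3:30 PM UTC on Jul 13.
Add 2 hours and 5 minutes flight time → 5:35 PM UTC.
Yangon is UTC+6:30, so local arrival = 5:35 PM + 6:30 = 12:05 AM on Jul 14.
Layover = 8:25 AM − 12:05 AM = 8 hours 20 minutes.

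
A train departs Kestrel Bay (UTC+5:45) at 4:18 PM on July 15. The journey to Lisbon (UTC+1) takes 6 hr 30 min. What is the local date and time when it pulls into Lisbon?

Convert departure to UTC: 4:18 PM − 5:45 = 10:33 AM UTC on Jul 15.
Add 6 hours 30 minutes travel time → 5:03 PM UTC.
Lisbon is UTC+1:00, so local arrival = 5:03 PM + 1:00 = 6:03 PM on Jul 15.

6:03 PM on Jul 15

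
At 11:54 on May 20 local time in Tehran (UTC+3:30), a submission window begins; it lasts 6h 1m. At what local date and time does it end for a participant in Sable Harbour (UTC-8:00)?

Convert start to UTC: 11:54 − 3:30 = 08:24 UTC on May 20.
Add 6 hours 1 minute duration → 14:25 UTC.
Sable Harbour is UTC−8:00, so local end time = 14:25 − 8:00 = 06:25 on May 20.

06:25 on May 20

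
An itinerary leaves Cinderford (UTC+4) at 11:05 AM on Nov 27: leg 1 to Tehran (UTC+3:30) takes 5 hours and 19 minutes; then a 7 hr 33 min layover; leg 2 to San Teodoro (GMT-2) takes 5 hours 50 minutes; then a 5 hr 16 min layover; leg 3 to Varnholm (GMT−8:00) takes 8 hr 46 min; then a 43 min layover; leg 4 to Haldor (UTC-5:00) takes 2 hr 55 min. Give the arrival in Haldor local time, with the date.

Convert departure to UTC: 11:05 AM − 4:00 = 7:05 AM UTC on Nov 27.
Add 5 hours and 19 minutes leg 1 → 12:24 PM UTC.
Add 7 hours 33 minutes layover in Tehran → 7:57 PM UTC.
Add 5 hours 50 minutes leg 2 → 1:47 AM UTC (Nov 28).
Add 5 hours and 16 minutes layover in San Teodoro → 7:03 AM UTC.
Add 8 hours and 46 minutes leg 3 → 3:49 PM UTC.
Add 43 minutes layover in Varnholm → 4:32 PM UTC.
Add 2 hours and 55 minutes leg 4 → 7:27 PM UTC.
Haldor is UTC−5:00, so local arrival = 7:27 PM − 5:00 = 2:27 PM on Nov 28.

2:27 PM on November 28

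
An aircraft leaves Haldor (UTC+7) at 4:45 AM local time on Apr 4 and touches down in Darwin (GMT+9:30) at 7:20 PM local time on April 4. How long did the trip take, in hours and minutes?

Departure in UTC: 4:45 AM − 7:00 = 9:45 PM on Apr 3.
Arrival in UTC: 7:20 PM − 9:30 = 9:50 AM on Apr 4.
Elapsed = 9:50 AM − 9:45 PM (+1 day) = 12 hours 5 minutes.

12 hours 5 minutes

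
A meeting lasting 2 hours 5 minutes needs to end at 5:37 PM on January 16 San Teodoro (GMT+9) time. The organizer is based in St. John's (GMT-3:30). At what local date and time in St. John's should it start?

Target end time in UTC: 5:37 PM − 9:00 = 8:37 AM on Jan 16.
Subtract 2 hours and 5 minutes → start 6:32 AM UTC on Jan 16.
St. John's is UTC−3:30: 6:32 AM − 3:30 = 3:02 AM on Jan 16.

3:02 AM on January 16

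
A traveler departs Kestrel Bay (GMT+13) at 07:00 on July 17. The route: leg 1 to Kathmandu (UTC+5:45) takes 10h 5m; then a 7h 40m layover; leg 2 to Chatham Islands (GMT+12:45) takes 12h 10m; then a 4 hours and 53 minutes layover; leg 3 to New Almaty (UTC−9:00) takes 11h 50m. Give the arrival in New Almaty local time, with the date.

Convert departure to UTC: 07:00 − 13:00 = 18:00 UTC on Jul 16.
Add 10 hours 5 minutes leg 1 → 04:05 UTC (Jul 17).
Add 7 hours and 40 minutes layover in Kathmandu → 11:45 UTC.
Add 12 hours and 10 minutes leg 2 → 23:55 UTC.
Add 4 hours 53 minutes layover in Chatham Islands → 04:48 UTC (Jul 18).
Add 11 hours 50 minutes leg 3 → 16:38 UTC.
New Almaty is UTC−9:00, so local arrival = 16:38 − 9:00 = 07:38 on Jul 18.

07:38 on Jul 18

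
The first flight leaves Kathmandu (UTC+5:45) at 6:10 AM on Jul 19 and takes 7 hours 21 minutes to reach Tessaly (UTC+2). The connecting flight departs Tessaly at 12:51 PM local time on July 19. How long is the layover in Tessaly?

3 hours 5 minutes

Convert departure to UTC: 6:10 AM − 5:45 = 12:25 AM UTC on Jul 19.
Add 7 hours and 21 minutes flight time → 7:46 AM UTC.
Tessaly is UTC+2:00, so local arrival = 7:46 AM + 2:00 = 9:46 AM on Jul 19.
Layover = 12:51 PM − 9:46 AM = 3 hours 5 minutes.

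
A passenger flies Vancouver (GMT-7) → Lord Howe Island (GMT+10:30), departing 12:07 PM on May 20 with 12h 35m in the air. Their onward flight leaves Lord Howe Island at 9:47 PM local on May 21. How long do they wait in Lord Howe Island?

3 hours 35 minutes

Convert departure to UTC: 12:07 PM + 7:00 = 7:07 PM UTC on May 20.
Add 12 hours and 35 minutes flight time → 7:42 AM UTC (May 21).
Lord Howe Island is UTC+10:30, so local arrival = 7:42 AM + 10:30 = 6:12 PM on May 21.
Layover = 9:47 PM − 6:12 PM = 3 hours 35 minutes.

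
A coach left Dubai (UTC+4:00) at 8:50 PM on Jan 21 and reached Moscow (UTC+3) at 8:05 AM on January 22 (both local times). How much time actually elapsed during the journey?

Departure in UTC: 8:50 PM − 4:00 = 4:50 PM on Jan 21.
Arrival in UTC: 8:05 AM − 3:00 = 5:05 AM on Jan 22.
Elapsed = 5:05 AM − 4:50 PM (+1 day) = 12 hours 15 minutes.

12 hours 15 minutes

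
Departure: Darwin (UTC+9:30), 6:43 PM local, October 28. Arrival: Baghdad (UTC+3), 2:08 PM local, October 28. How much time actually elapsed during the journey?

Departure in UTC: 6:43 PM − 9:30 = 9:13 AM on Oct 28.
Arrival in UTC: 2:08 PM − 3:00 = 11:08 AM on Oct 28.
Elapsed = 11:08 AM − 9:13 AM = 1 hour 55 minutes.

1 hour 55 minutes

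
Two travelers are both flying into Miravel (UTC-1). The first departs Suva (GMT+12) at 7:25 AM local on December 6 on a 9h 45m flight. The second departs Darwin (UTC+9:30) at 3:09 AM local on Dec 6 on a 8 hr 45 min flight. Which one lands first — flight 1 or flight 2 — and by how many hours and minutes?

Flight 1 in UTC: 7:25 AM − 12:00 = 7:25 PM on Dec 5.
+9 hours 45 minutes → arrive 5:10 AM UTC on Dec 6.
Flight 2 in UTC: 3:09 AM − 9:30 = 5:39 PM on Dec 5.
+8 hours 45 minutes → arrive 2:24 AM UTC on Dec 6.
Flight 2 lands earlier by 2 hours 46 minutes.

the second, by 2 hours 46 minutes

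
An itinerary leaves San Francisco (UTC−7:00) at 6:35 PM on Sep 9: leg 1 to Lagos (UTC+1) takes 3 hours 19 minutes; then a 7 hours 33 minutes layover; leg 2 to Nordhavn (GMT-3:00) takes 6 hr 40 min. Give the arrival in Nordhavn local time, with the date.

4:07 PM on September 10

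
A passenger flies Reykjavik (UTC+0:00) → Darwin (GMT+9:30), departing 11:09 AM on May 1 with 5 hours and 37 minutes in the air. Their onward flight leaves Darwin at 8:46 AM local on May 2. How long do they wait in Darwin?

6 hours 30 minutes

Reykjavik is at UTC+0, so departure is already 11:09 AM UTC on May 1.
Add 5 hours 37 minutes flight time → 4:46 PM UTC.
Darwin is UTC+9:30, so local arrival = 4:46 PM + 9:30 = 2:16 AM on May 2.
Layover = 8:46 AM − 2:16 AM = 6 hours 30 minutes.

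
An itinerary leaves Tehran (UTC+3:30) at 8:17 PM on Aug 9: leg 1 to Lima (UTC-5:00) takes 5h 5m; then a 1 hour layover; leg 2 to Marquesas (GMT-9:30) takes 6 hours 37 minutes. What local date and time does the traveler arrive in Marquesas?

Convert departure to UTC: 8:17 PM − 3:30 = 4:47 PM UTC on Aug 9.
Add 5 hours 5 minutes leg 1 → 9:52 PM UTC.
Add 1 hour layover in Lima → 10:52 PM UTC.
Add 6 hours 37 minutes leg 2 → 5:29 AM UTC (Aug 10).
Marquesas is UTC−9:30, so local arrival = 5:29 AM − 9:30 = 7:59 PM on Aug 9.

7:59 PM on August 9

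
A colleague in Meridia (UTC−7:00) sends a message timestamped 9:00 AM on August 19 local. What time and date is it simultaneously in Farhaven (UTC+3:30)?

7:30 PM on August 19

Farhaven is 10:30 ahead of Meridia.
Shift by the zone difference: 9:00 AM + 10:30 = 7:30 PM on Aug 19 in Farhaven.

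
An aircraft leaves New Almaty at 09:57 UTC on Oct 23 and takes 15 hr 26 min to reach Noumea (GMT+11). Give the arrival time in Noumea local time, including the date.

Departure is given in UTC: 09:57 on Oct 23.
Add 15 hours and 26 minutes → 01:23 UTC (Oct 24).
Noumea is UTC+11:00: 01:23 + 11:00 = 12:23 on Oct 24.

12:23 on October 24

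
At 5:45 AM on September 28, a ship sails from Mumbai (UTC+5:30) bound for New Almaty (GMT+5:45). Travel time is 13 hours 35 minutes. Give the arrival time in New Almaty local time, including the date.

7:35 PM on September 28

New Almaty is 0:15 ahead of Mumbai.
After 13 hours 35 minutes it is 7:20 PM in Mumbai.
Shift by the zone difference: 7:20 PM + 0:15 = 7:35 PM on Sep 28 in New Almaty.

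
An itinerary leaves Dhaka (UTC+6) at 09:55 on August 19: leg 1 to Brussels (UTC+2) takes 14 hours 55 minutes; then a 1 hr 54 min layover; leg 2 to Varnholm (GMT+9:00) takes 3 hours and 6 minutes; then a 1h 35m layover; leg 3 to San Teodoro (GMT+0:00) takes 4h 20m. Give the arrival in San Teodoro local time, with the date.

Convert departure to UTC: 09:55 − 6:00 = 03:55 UTC on Aug 19.
Add 14 hours and 55 minutes leg 1 → 18:50 UTC.
Add 1 hour 54 minutes layover in Brussels → 20:44 UTC.
Add 3 hours and 6 minutes leg 2 → 23:50 UTC.
Add 1 hour and 35 minutes layover in Varnholm → 01:25 UTC (Aug 20).
Add 4 hours 20 minutes leg 3 → 05:45 UTC.
San Teodoro is UTC+0, so local arrival is the same: 05:45 on Aug 20.

05:45 on August 20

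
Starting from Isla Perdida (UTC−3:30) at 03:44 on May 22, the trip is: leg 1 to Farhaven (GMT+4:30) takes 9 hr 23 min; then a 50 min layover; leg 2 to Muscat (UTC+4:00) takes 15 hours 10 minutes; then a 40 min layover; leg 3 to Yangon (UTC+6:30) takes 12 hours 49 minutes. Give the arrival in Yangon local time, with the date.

Convert departure to UTC: 03:44 + 3:30 = 07:14 UTC on May 22.
Add 9 hours 23 minutes leg 1 → 16:37 UTC.
Add 50 minutes layover in Farhaven → 17:27 UTC.
Add 15 hours and 10 minutes leg 2 → 08:37 UTC (May 23).
Add 40 minutes layover in Muscat → 09:17 UTC.
Add 12 hours 49 minutes leg 3 → 22:06 UTC.
Yangon is UTC+6:30, so local arrival = 22:06 + 6:30 = 04:36 on May 24.

04:36 on May 24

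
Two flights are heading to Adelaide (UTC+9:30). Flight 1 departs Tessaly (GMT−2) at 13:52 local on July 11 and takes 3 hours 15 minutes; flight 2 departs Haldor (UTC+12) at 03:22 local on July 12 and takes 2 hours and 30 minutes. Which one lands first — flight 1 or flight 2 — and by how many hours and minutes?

Flight 1 in UTC: 13:52 + 2:00 = 15:52 on Jul 11.
+3 hours 15 minutes → arrive 19:07 UTC on Jul 11.
Flight 2 in UTC: 03:22 − 12:00 = 15:22 on Jul 11.
+2 hours 30 minutes → arrive 17:52 UTC on Jul 11.
Flight 2 lands earlier by 1 hour 15 minutes.

the second, by 1 hour 15 minutes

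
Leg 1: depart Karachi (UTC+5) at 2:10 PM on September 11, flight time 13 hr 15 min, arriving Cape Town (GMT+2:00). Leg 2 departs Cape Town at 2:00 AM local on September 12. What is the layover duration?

Convert departure to UTC: 2:10 PM − 5:00 = 9:10 AM UTC on Sep 11.
Add 13 hours and 15 minutes flight time → 10:25 PM UTC.
Cape Town is UTC+2:00, so local arrival = 10:25 PM + 2:00 = 12:25 AM on Sep 12.
Layover = 2:00 AM − 12:25 AM = 1 hour 35 minutes.

1 hour 35 minutes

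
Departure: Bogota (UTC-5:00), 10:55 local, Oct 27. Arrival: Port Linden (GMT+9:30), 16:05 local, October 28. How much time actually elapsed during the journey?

Departure in UTC: 10:55 + 5:00 = 15:55 on Oct 27.
Arrival in UTC: 16:05 − 9:30 = 06:35 on Oct 28.
Elapsed = 06:35 − 15:55 (+1 day) = 14 hours 40 minutes.

14 hours 40 minutes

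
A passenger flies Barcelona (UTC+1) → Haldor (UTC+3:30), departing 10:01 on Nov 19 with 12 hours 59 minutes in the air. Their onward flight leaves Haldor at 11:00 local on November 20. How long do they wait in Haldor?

Convert departure to UTC: 10:01 − 1:00 = 09:01 UTC on Nov 19.
Add 12 hours 59 minutes flight time → 22:00 UTC.
Haldor is UTC+3:30, so local arrival = 22:00 + 3:30 = 01:30 on Nov 20.
Layover = 11:00 − 01:30 = 9 hours 30 minutes.

9 hours 30 minutes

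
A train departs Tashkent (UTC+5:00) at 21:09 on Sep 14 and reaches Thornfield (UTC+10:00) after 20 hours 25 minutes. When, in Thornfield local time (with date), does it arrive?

Convert departure to UTC: 21:09 − 5:00 = 16:09 UTC on Sep 14.
Add 20 hours 25 minutes travel time → 12:34 UTC (Sep 15).
Thornfield is UTC+10:00, so local arrival = 12:34 + 10:00 = 22:34 on Sep 15.

22:34 on Sep 15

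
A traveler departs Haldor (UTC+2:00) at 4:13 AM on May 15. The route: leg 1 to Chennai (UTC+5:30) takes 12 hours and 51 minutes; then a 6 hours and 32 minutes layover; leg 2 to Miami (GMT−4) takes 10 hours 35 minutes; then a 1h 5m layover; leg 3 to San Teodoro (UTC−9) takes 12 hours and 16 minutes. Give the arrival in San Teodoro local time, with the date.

Convert departure to UTC: 4:13 AM − 2:00 = 2:13 AM UTC on May 15.
Add 12 hours and 51 minutes leg 1 → 3:04 PM UTC.
Add 6 hours 32 minutes layover in Chennai → 9:36 PM UTC.
Add 10 hours 35 minutes leg 2 → 8:11 AM UTC (May 16).
Add 1 hour and 5 minutes layover in Miami → 9:16 AM UTC.
Add 12 hours 16 minutes leg 3 → 9:32 PM UTC.
San Teodoro is UTC−9:00, so local arrival = 9:32 PM − 9:00 = 12:32 PM on May 16.

12:32 PM on May 16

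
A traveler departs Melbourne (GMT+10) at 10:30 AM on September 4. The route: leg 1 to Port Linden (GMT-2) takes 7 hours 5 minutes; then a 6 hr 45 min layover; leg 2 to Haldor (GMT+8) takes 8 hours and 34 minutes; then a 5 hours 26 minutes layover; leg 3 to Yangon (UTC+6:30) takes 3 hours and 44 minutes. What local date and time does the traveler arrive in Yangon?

2:34 PM on September 5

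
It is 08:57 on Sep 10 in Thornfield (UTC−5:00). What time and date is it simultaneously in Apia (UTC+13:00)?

In UTC: 08:57 + 5:00 = 13:57 on Sep 10.
Apia is UTC+13:00: 13:57 + 13:00 = 02:57 on Sep 11.

02:57 on Sep 11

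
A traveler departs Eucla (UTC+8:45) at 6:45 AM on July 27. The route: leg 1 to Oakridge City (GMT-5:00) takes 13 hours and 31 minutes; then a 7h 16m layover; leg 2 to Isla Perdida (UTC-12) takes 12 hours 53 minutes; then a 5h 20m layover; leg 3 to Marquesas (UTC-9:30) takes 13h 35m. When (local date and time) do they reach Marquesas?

Convert departure to UTC: 6:45 AM − 8:45 = 10:00 PM UTC on Jul 26.
Add 13 hours 31 minutes leg 1 → 11:31 AM UTC (Jul 27).
Add 7 hours and 16 minutes layover in Oakridge City → 6:47 PM UTC.
Add 12 hours 53 minutes leg 2 → 7:40 AM UTC (Jul 28).
Add 5 hours and 20 minutes layover in Isla Perdida → 1:00 PM UTC.
Add 13 hours 35 minutes leg 3 → 2:35 AM UTC (Jul 29).
Marquesas is UTC−9:30, so local arrival = 2:35 AM − 9:30 = 5:05 PM on Jul 28.

5:05 PM on July 28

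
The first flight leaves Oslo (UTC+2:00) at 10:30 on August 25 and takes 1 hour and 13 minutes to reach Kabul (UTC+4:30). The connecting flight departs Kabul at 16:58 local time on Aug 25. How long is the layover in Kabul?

2 hours 45 minutes

Convert departure to UTC: 10:30 − 2:00 = 08:30 UTC on Aug 25.
Add 1 hour and 13 minutes flight time → 09:43 UTC.
Kabul is UTC+4:30, so local arrival = 09:43 + 4:30 = 14:13 on Aug 25.
Layover = 16:58 − 14:13 = 2 hours 45 minutes.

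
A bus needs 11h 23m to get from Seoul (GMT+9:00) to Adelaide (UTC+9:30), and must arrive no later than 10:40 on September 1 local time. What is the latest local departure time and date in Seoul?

Target arrival in UTC: 10:40 − 9:30 = 01:10 on Sep 1.
Subtract 11 hours and 23 minutes → departure 13:47 UTC on Aug 31.
Seoul is UTC+9:00: 13:47 + 9:00 = 22:47 on Aug 31.

22:47 on Aug 31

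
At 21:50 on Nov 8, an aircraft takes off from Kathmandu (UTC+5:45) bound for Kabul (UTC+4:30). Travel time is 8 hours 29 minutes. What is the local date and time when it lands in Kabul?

Convert departure to UTC: 21:50 − 5:45 = 16:05 UTC on Nov 8.
Add 8 hours and 29 minutes travel time → 00:34 UTC (Nov 9).
Kabul is UTC+4:30, so local arrival = 00:34 + 4:30 = 05:04 on Nov 9.

05:04 on November 9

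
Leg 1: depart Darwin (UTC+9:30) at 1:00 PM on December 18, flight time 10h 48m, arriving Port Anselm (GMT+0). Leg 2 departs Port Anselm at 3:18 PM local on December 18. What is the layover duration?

1 hour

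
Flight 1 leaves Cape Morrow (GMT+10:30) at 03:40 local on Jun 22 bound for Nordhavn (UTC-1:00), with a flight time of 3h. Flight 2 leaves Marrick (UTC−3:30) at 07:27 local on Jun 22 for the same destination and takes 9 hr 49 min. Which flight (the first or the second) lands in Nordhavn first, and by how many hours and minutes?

Flight 1 in UTC: 03:40 − 10:30 = 17:10 on Jun 21.
+3 hours → arrive 20:10 UTC on Jun 21.
Flight 2 in UTC: 07:27 + 3:30 = 10:57 on Jun 22.
+9 hours 49 minutes → arrive 20:46 UTC on Jun 22.
Flight 1 lands earlier by 24 hours 36 minutes.

the first, by 24 hours 36 minutes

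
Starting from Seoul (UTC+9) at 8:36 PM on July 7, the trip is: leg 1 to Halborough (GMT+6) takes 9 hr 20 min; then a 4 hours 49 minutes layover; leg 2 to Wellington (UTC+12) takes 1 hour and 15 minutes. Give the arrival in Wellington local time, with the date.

Convert departure to UTC: 8:36 PM − 9:00 = 11:36 AM UTC on Jul 7.
Add 9 hours and 20 minutes leg 1 → 8:56 PM UTC.
Add 4 hours 49 minutes layover in Halborough → 1:45 AM UTC (Jul 8).
Add 1 hour and 15 minutes leg 2 → 3:00 AM UTC.
Wellington is UTC+12:00, so local arrival = 3:00 AM + 12:00 = 3:00 PM on Jul 8.

3:00 PM on Jul 8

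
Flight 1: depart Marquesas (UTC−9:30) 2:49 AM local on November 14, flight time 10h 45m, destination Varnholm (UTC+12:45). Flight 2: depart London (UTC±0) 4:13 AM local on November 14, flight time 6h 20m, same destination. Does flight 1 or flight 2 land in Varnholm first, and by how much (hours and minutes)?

the second, by 12 hours 31 minutes

Flight 1 in UTC: 2:49 AM + 9:30 = 12:19 PM on Nov 14.
+10 hours and 45 minutes → arrive 11:04 PM UTC on Nov 14.
Flight 2 departs at 4:13 AM UTC (Nov 14).
+6 hours 20 minutes → arrive 10:33 AM UTC on Nov 14.
Flight 2 lands earlier by 12 hours 31 minutes.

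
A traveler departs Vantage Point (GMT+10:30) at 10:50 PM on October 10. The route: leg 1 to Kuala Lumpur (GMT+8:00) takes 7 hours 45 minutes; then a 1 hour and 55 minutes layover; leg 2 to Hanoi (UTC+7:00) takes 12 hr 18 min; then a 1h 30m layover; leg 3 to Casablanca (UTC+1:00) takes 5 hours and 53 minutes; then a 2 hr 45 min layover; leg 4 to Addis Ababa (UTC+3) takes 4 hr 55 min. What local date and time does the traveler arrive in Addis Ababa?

Convert departure to UTC: 10:50 PM − 10:30 = 12:20 PM UTC on Oct 10.
Add 7 hours and 45 minutes leg 1 → 8:05 PM UTC.
Add 1 hour and 55 minutes layover in Kuala Lumpur → 10:00 PM UTC.
Add 12 hours 18 minutes leg 2 → 10:18 AM UTC (Oct 11).
Add 1 hour 30 minutes layover in Hanoi → 11:48 AM UTC.
Add 5 hours and 53 minutes leg 3 → 5:41 PM UTC.
Add 2 hours 45 minutes layover in Casablanca → 8:26 PM UTC.
Add 4 hours and 55 minutes leg 4 → 1:21 AM UTC (Oct 12).
Addis Ababa is UTC+3:00, so local arrival = 1:21 AM + 3:00 = 4:21 AM on Oct 12.

4:21 AM on Oct 12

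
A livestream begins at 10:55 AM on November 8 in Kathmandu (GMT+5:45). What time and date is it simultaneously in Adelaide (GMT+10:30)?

Adelaide is 4:45 ahead of Kathmandu.
Shift by the zone difference: 10:55 AM + 4:45 = 3:40 PM on Nov 8 in Adelaide.

3:40 PM on Nov 8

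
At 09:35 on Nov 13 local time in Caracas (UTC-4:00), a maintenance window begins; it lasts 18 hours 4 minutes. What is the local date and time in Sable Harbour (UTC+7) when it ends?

Convert start to UTC: 09:35 + 4:00 = 13:35 UTC on Nov 13.
Add 18 hours 4 minutes duration → 07:39 UTC (Nov 14).
Sable Harbour is UTC+7:00, so local end time = 07:39 + 7:00 = 14:39 on Nov 14.

14:39 on November 14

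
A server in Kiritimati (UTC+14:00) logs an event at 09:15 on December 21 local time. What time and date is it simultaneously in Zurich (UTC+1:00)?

In UTC: 09:15 − 14:00 = 19:15 on Dec 20.
Zurich is UTC+1:00: 19:15 + 1:00 = 20:15 on Dec 20.

20:15 on December 20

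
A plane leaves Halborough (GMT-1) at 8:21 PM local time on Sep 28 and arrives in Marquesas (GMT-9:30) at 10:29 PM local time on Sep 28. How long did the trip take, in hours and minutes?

Marquesas is 8:30 behind Halborough.
Clock-face elapsed time (ignoring zones) is 2 hours 8 minutes.
Actual elapsed = 2 hours 8 minutes + 8:30 = 10 hours 38 minutes.

10 hours 38 minutes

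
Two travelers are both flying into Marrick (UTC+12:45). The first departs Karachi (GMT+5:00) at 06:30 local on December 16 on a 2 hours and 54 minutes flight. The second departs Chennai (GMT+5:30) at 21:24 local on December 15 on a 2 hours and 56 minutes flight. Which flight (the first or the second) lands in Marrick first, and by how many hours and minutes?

the second, by 9 hours 34 minutes

Flight 1 in UTC: 06:30 − 5:00 = 01:30 on Dec 16.
+2 hours and 54 minutes → arrive 04:24 UTC on Dec 16.
Flight 2 in UTC: 21:24 − 5:30 = 15:54 on Dec 15.
+2 hours and 56 minutes → arrive 18:50 UTC on Dec 15.
Flight 2 lands earlier by 9 hours 34 minutes.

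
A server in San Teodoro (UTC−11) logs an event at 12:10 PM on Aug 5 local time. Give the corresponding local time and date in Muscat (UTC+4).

3:10 AM on August 6

Muscat is 15:00 ahead of San Teodoro.
Shift by the zone difference: 12:10 PM + 15:00 = 3:10 AM on Aug 6 in Muscat.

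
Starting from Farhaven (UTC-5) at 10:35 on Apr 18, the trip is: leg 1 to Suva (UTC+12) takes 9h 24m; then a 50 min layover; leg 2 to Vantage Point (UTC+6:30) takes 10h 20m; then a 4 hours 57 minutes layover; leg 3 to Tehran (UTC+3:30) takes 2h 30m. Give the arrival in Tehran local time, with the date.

23:06 on April 19

Convert departure to UTC: 10:35 + 5:00 = 15:35 UTC on Apr 18.
Add 9 hours and 24 minutes leg 1 → 00:59 UTC (Apr 19).
Add 50 minutes layover in Suva → 01:49 UTC.
Add 10 hours 20 minutes leg 2 → 12:09 UTC.
Add 4 hours 57 minutes layover in Vantage Point → 17:06 UTC.
Add 2 hours and 30 minutes leg 3 → 19:36 UTC.
Tehran is UTC+3:30, so local arrival = 19:36 + 3:30 = 23:06 on Apr 19.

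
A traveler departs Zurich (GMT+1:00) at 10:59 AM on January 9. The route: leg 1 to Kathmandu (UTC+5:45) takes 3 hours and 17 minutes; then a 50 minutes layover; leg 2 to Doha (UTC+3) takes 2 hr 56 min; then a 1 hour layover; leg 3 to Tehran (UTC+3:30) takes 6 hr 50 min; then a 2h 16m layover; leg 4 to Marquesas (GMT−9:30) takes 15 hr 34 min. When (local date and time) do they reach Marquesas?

Convert departure to UTC: 10:59 AM − 1:00 = 9:59 AM UTC on Jan 9.
Add 3 hours 17 minutes leg 1 → 1:16 PM UTC.
Add 50 minutes layover in Kathmandu → 2:06 PM UTC.
Add 2 hours and 56 minutes leg 2 → 5:02 PM UTC.
Add 1 hour layover in Doha → 6:02 PM UTC.
Add 6 hours and 50 minutes leg 3 → 12:52 AM UTC (Jan 10).
Add 2 hours 16 minutes layover in Tehran → 3:08 AM UTC.
Add 15 hours and 34 minutes leg 4 → 6:42 PM UTC.
Marquesas is UTC−9:30, so local arrival = 6:42 PM − 9:30 = 9:12 AM on Jan 10.

9:12 AM on Jan 10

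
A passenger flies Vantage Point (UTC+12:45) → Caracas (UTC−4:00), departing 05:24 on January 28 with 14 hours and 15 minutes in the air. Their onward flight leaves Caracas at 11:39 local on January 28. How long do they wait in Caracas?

8 hours 45 minutes

Convert departure to UTC: 05:24 − 12:45 = 16:39 UTC on Jan 27.
Add 14 hours and 15 minutes flight time → 06:54 UTC (Jan 28).
Caracas is UTC−4:00, so local arrival = 06:54 − 4:00 = 02:54 on Jan 28.
Layover = 11:39 − 02:54 = 8 hours 45 minutes.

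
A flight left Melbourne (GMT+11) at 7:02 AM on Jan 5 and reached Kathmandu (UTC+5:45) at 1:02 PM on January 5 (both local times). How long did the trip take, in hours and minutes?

11 hours 15 minutes

Kathmandu is 5:15 behind Melbourne.
Clock-face elapsed time (ignoring zones) is 6 hours.
Actual elapsed = 6 hours + 5:15 = 11 hours 15 minutes.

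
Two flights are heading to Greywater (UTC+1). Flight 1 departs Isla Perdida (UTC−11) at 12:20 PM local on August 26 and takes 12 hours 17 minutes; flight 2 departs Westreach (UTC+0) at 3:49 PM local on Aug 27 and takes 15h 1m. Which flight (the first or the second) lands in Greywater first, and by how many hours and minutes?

the first, by 19 hours 13 minutes

Flight 1 in UTC: 12:20 PM + 11:00 = 11:20 PM on Aug 26.
+12 hours 17 minutes → arrive 11:37 AM UTC on Aug 27.
Flight 2 departs at 3:49 PM UTC (Aug 27).
+15 hours 1 minute → arrive 6:50 AM UTC on Aug 28.
Flight 1 lands earlier by 19 hours 13 minutes.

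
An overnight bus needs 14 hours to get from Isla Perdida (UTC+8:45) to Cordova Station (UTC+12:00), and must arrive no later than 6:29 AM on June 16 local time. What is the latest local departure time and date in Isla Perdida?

1:14 PM on Jun 15

Target arrival in UTC: 6:29 AM − 12:00 = 6:29 PM on Jun 15.
Subtract 14 hours → departure 4:29 AM UTC on Jun 15.
Isla Perdida is UTC+8:45: 4:29 AM + 8:45 = 1:14 PM on Jun 15.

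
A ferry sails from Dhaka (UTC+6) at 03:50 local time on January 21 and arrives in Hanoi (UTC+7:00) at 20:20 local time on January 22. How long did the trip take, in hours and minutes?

39 hours 30 minutes

Departure in UTC: 03:50 − 6:00 = 21:50 on Jan 20.
Arrival in UTC: 20:20 − 7:00 = 13:20 on Jan 22.
Elapsed = 13:20 − 21:50 (+2 days) = 39 hours 30 minutes.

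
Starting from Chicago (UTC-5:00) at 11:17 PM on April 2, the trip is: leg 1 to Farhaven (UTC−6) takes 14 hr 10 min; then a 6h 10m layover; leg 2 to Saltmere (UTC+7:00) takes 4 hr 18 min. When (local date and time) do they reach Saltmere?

Convert departure to UTC: 11:17 PM + 5:00 = 4:17 AM UTC on Apr 3.
Add 14 hours 10 minutes leg 1 → 6:27 PM UTC.
Add 6 hours 10 minutes layover in Farhaven → 12:37 AM UTC (Apr 4).
Add 4 hours 18 minutes leg 2 → 4:55 AM UTC.
Saltmere is UTC+7:00, so local arrival = 4:55 AM + 7:00 = 11:55 AM on Apr 4.

11:55 AM on Apr 4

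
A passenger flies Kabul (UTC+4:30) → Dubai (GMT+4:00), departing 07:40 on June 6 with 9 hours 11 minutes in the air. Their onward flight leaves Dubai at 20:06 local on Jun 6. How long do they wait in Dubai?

3 hours 45 minutes

Convert departure to UTC: 07:40 − 4:30 = 03:10 UTC on Jun 6.
Add 9 hours 11 minutes flight time → 12:21 UTC.
Dubai is UTC+4:00, so local arrival = 12:21 + 4:00 = 16:21 on Jun 6.
Layover = 20:06 − 16:21 = 3 hours 45 minutes.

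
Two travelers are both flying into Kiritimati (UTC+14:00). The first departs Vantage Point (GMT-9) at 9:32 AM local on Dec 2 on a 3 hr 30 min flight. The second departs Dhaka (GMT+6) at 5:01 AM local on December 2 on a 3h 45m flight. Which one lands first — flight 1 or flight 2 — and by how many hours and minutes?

the second, by 19 hours 16 minutes

Flight 1 in UTC: 9:32 AM + 9:00 = 6:32 PM on Dec 2.
+3 hours and 30 minutes → arrive 10:02 PM UTC on Dec 2.
Flight 2 in UTC: 5:01 AM − 6:00 = 11:01 PM on Dec 1.
+3 hours and 45 minutes → arrive 2:46 AM UTC on Dec 2.
Flight 2 lands earlier by 19 hours 16 minutes.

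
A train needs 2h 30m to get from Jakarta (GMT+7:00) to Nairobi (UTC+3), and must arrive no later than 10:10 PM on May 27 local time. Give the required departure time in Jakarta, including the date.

11:40 PM on May 27

Target arrival in UTC: 10:10 PM − 3:00 = 7:10 PM on May 27.
Subtract 2 hours and 30 minutes → departure 4:40 PM UTC on May 27.
Jakarta is UTC+7:00: 4:40 PM + 7:00 = 11:40 PM on May 27.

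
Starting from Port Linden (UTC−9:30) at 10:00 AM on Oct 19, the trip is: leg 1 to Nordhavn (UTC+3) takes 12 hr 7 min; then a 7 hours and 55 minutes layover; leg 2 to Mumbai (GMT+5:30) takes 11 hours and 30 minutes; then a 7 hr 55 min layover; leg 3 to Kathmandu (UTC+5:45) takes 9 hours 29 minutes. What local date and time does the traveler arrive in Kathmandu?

2:11 AM on Oct 22

Convert departure to UTC: 10:00 AM + 9:30 = 7:30 PM UTC on Oct 19.
Add 12 hours 7 minutes leg 1 → 7:37 AM UTC (Oct 20).
Add 7 hours and 55 minutes layover in Nordhavn → 3:32 PM UTC.
Add 11 hours and 30 minutes leg 2 → 3:02 AM UTC (Oct 21).
Add 7 hours and 55 minutes layover in Mumbai → 10:57 AM UTC.
Add 9 hours and 29 minutes leg 3 → 8:26 PM UTC.
Kathmandu is UTC+5:45, so local arrival = 8:26 PM + 5:45 = 2:11 AM on Oct 22.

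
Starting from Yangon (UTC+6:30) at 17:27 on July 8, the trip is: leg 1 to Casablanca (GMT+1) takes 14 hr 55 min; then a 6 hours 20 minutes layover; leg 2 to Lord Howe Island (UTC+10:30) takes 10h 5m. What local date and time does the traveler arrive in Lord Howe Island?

Convert departure to UTC: 17:27 − 6:30 = 10:57 UTC on Jul 8.
Add 14 hours and 55 minutes leg 1 → 01:52 UTC (Jul 9).
Add 6 hours and 20 minutes layover in Casablanca → 08:12 UTC.
Add 10 hours 5 minutes leg 2 → 18:17 UTC.
Lord Howe Island is UTC+10:30, so local arrival = 18:17 + 10:30 = 04:47 on Jul 10.

04:47 on July 10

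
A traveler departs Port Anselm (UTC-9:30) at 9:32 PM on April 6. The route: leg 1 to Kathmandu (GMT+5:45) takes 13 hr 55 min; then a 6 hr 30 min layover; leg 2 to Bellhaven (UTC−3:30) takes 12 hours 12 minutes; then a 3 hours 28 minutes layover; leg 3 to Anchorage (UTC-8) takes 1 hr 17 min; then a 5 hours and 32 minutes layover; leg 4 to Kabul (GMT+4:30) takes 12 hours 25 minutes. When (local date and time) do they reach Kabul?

6:51 PM on Apr 9

Convert departure to UTC: 9:32 PM + 9:30 = 7:02 AM UTC on Apr 7.
Add 13 hours and 55 minutes leg 1 → 8:57 PM UTC.
Add 6 hours 30 minutes layover in Kathmandu → 3:27 AM UTC (Apr 8).
Add 12 hours and 12 minutes leg 2 → 3:39 PM UTC.
Add 3 hours 28 minutes layover in Bellhaven → 7:07 PM UTC.
Add 1 hour 17 minutes leg 3 → 8:24 PM UTC.
Add 5 hours and 32 minutes layover in Anchorage → 1:56 AM UTC (Apr 9).
Add 12 hours 25 minutes leg 4 → 2:21 PM UTC.
Kabul is UTC+4:30, so local arrival = 2:21 PM + 4:30 = 6:51 PM on Apr 9.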